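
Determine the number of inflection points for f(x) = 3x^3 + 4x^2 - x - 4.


Inflection points occur where f''(x) = 0 and concavity changes.
f(x) = 3x^3 + 4x^2 - x - 4
f'(x) = 9x^2 + 8x - 1
f''(x) = 18x + 8
Set f''(x) = 0:
18x + 8 = 0
x = -8 / 18 = -4/9
Since f''(x) is linear (degree 1), it changes sign at this point.
Therefore there is exactly 1 inflection point.

1


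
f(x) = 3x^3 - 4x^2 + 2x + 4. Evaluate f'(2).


Differentiate f(x) = 3x^3 - 4x^2 + 2x + 4 term by term:
f'(x) = 9x^2 - 8x + 2
Substitute x = 2:
f'(2) = 9 * 2^2 - 8 * 2 + 2
= 36 - 16 + 2
= 22

22


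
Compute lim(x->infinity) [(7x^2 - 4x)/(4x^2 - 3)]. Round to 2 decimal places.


For limits at infinity with equal-degree polynomials,
we compare leading coefficients.
Numerator leading term: 7x^2
Denominator leading term: 4x^2
Divide both by x^2:
lim = (7 - 4/x) / (4 - 3/x^2)
As x -> infinity, the 1/x and 1/x^2 terms vanish:
= 7/4 = 1.75

1.75


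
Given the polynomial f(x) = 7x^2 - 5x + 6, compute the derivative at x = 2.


Differentiate term by term using power and sum rules:
f(x) = 7x^2 - 5x + 6
f'(x) = 14x - 5
Substitute x = 2:
f'(2) = 14 * 2 - 5
= 28 - 5
= 23

23


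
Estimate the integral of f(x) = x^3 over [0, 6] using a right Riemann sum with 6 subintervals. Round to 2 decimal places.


Right Riemann sum uses right endpoints of each subinterval.
Interval: [0, 6], n = 6
dx = (6 - 0) / 6 = 1
Right endpoints: [1, 2, 3, 4, 5, 6]
f values: [1, 8, 27, 64, 125, 216]
Sum = dx * (sum of f values)
= 1 * 441
= 441 = 441.00

441.00


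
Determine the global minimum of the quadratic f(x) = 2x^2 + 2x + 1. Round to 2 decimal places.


For a quadratic f(x) = ax^2 + bx + c with a > 0, the minimum is at the vertex.
Vertex x-coordinate: x = -b/(2a)
x = -(2) / (2 * 2)
x = -2/4 = -1/2
Substitute back to find the minimum value:
f(-1/2) = 2 * (-1/2)^2 + 2 * (-1/2) + 1
= 1/2 - 1 + 1
= 1/2 = 0.50

0.50


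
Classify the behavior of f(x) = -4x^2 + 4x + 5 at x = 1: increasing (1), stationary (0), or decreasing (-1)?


Compute f'(x) to determine behavior:
f'(x) = -8x + 4
f'(1) = -8 * 1 + 4
= -8 + 4
= -4
Since f'(1) < 0, the function is decreasing (-1)

-1


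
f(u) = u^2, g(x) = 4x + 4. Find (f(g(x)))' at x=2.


Using the chain rule: (f(g(x)))' = f'(g(x)) * g'(x)
First, find g(2):
g(2) = 4 * 2 + 4 = 12
Next, f'(u) = 2u
And g'(x) = 4
So f'(g(2)) * g'(2)
= 2 * 12 * 4
= 96

96


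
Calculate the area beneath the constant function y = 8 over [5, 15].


The area under a constant function y = 8 is a rectangle.
Width = 15 - 5 = 10
Height = 8
Area = width * height
= 10 * 8
= 80

80


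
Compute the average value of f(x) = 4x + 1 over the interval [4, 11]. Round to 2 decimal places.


Average value = 1/(b-a) * integral from a to b of f(x) dx
First compute the integral of 4x + 1:
F(x) = 2x^2 + x
F(11) = 2 * 121 + 1 * 11 = 253
F(4) = 2 * 16 + 1 * 4 = 36
Integral = 253 - 36 = 217
Average = 217 / (11 - 4) = 217 / 7
= 31 = 31.00

31.00


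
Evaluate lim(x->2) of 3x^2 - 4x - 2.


Since polynomials are continuous, we use direct substitution.
lim(x->2) of 3x^2 - 4x - 2
= 3 * 2^2 - 4 * 2 - 2
= 12 - 8 - 2
= 2

2


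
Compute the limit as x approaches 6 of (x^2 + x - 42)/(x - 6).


Direct substitution gives 0/0, so we factor the numerator.
Factor: (x^2 + x - 42) = (x - 6)(x + 7)
Cancel the common factor (x - 6):
(x^2 + x - 42)/(x - 6) = (x + 7)
Now substitute x = 6:
= (6) - (-7) = 13

13


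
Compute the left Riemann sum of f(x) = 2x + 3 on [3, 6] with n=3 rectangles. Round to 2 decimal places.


Left Riemann sum uses left endpoints of each subinterval.
Interval: [3, 6], n = 3
dx = (6 - 3) / 3 = 1
Left endpoints: [3, 4, 5]
f values: [9, 11, 13]
Sum = dx * (sum of f values)
= 1 * 33
= 33 = 33.00

33.00


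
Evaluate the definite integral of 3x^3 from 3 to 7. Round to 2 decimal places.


Find the antiderivative of 3x^3:
F(x) = 3/4 * x^4
Apply the Fundamental Theorem of Calculus:
F(7) - F(3)
= 3/4 * 7^4 - 3/4 * 3^4
= 3/4 * (2401 - 81)
= 3/4 * 2320
= 1740 = 1740.00

1740.00


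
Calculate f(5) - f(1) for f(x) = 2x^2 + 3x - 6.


Net change = f(b) - f(a)
f(x) = 2x^2 + 3x - 6
Compute f(5):
f(5) = 2 * 5^2 + 3 * 5 - 6
= 50 + 15 - 6
= 59
Compute f(1):
f(1) = 2 * 1^2 + 3 * 1 - 6
= 2 + 3 - 6
= -1
Net change = 59 - (-1) = 60

60


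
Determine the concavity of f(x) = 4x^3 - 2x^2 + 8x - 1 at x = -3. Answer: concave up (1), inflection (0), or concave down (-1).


Concavity is determined by the sign of f''(x).
f(x) = 4x^3 - 2x^2 + 8x - 1
f'(x) = 12x^2 - 4x + 8
f''(x) = 24x - 4
f''(-3) = 24 * (-3) - 4
= -72 - 4
= -76
Since f''(-3) < 0, the function is concave down (-1)

-1


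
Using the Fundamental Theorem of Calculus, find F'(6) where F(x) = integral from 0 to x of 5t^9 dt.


By the Fundamental Theorem of Calculus (Part 1):
If F(x) = integral from 0 to x of f(t) dt, then F'(x) = f(x)
Here f(t) = 5t^9
So F'(x) = 5x^9
Evaluate at x = 6:
F'(6) = 5 * 6^9
= 5 * 10077696
= 50388480

50388480


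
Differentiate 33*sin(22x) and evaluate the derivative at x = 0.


Apply the chain rule to differentiate 33*sin(22x):
d/dx [33*sin(22x)]
= 33 * cos(22x) * d/dx(22x)
= 33 * 22 * cos(22x)
= 726 * cos(22x)
Evaluate at x = 0:
= 726 * cos(0)
= 726 * 1
= 726

726


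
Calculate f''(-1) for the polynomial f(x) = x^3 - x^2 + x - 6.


First derivative:
f'(x) = 3x^2 - 2x + 1
Second derivative:
f''(x) = 6x - 2
Substitute x = -1:
f''(-1) = 6 * (-1) - 2
= -6 - 2
= -8

-8


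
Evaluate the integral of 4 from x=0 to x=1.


The integral of a constant k over [a, b] equals k * (b - a).
integral from 0 to 1 of 4 dx
= 4 * (1 - 0)
= 4 * 1
= 4

4


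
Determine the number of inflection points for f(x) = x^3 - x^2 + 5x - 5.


Inflection points occur where f''(x) = 0 and concavity changes.
f(x) = x^3 - x^2 + 5x - 5
f'(x) = 3x^2 - 2x + 5
f''(x) = 6x - 2
Set f''(x) = 0:
6x - 2 = 0
x = 2 / 6 = 1/3
Since f''(x) is linear (degree 1), it changes sign at this point.
Therefore there is exactly 1 inflection point.

1


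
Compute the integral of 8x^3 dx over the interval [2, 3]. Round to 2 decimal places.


Find the antiderivative of 8x^3:
F(x) = 8/4 * x^4
Apply the Fundamental Theorem of Calculus:
F(3) - F(2)
= 8/4 * 3^4 - 8/4 * 2^4
= 8/4 * (81 - 16)
= 8/4 * 65
= 130 = 130.00

130.00


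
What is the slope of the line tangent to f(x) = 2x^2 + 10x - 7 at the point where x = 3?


The slope of the tangent line equals f'(x) at the point.
f(x) = 2x^2 + 10x - 7
f'(x) = 4x + 10
At x = 3:
f'(3) = 4 * 3 + 10
= 12 + 10
= 22

22


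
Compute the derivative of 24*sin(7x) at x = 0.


Apply the chain rule to differentiate 24*sin(7x):
d/dx [24*sin(7x)]
= 24 * cos(7x) * d/dx(7x)
= 24 * 7 * cos(7x)
= 168 * cos(7x)
Evaluate at x = 0:
= 168 * cos(0)
= 168 * 1
= 168

168


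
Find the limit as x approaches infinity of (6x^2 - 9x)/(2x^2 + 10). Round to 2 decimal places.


For limits at infinity with equal-degree polynomials,
we compare leading coefficients.
Numerator leading term: 6x^2
Denominator leading term: 2x^2
Divide both by x^2:
lim = (6 - 9/x) / (2 + 10/x^2)
As x -> infinity, the 1/x and 1/x^2 terms vanish:
= 6/2 = 3 = 3.00

3.00


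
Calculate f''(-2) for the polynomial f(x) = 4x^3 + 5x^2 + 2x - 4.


First derivative:
f'(x) = 12x^2 + 10x + 2
Second derivative:
f''(x) = 24x + 10
Substitute x = -2:
f''(-2) = 24 * (-2) + 10
= -48 + 10
= -38

-38


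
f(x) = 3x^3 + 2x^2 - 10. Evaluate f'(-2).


Differentiate f(x) = 3x^3 + 2x^2 - 10 term by term:
f'(x) = 9x^2 + 4x
Substitute x = -2:
f'(-2) = 9 * (-2)^2 + 4 * (-2) + 0
= 36 - 8 + 0
= 28

28


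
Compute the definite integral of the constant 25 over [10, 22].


The integral of a constant k over [a, b] equals k * (b - a).
integral from 10 to 22 of 25 dx
= 25 * (22 - 10)
= 25 * 12
= 300

300


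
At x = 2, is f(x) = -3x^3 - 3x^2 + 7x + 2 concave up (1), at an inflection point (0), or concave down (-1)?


Concavity is determined by the sign of f''(x).
f(x) = -3x^3 - 3x^2 + 7x + 2
f'(x) = -9x^2 - 6x + 7
f''(x) = -18x - 6
f''(2) = -18 * 2 - 6
= -36 - 6
= -42
Since f''(2) < 0, the function is concave down (-1)

-1


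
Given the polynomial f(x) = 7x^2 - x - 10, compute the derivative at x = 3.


Differentiate term by term using power and sum rules:
f(x) = 7x^2 - x - 10
f'(x) = 14x - 1
Substitute x = 3:
f'(3) = 14 * 3 - 1
= 42 - 1
= 41

41


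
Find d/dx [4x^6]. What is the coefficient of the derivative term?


We apply the power rule: d/dx [ax^n] = a*n * x^(n-1)
d/dx [4x^6]
= 4 * 6 * x^(6-1)
= 24x^5
The coefficient is 24

24


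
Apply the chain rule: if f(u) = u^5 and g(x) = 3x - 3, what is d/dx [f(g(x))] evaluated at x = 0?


Using the chain rule: (f(g(x)))' = f'(g(x)) * g'(x)
First, find g(0):
g(0) = 3 * 0 - 3 = -3
Next, f'(u) = 5u^4
And g'(x) = 3
So f'(g(0)) * g'(0)
= 5 * (-3)^4 * 3
= 5 * 81 * 3
= 1215

1215


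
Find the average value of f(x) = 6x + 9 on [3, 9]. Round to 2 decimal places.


Average value = 1/(b-a) * integral from a to b of f(x) dx
First compute the integral of 6x + 9:
F(x) = 3x^2 + 9x
F(9) = 3 * 81 + 9 * 9 = 324
F(3) = 3 * 9 + 9 * 3 = 54
Integral = 324 - 54 = 270
Average = 270 / (9 - 3) = 270 / 6
= 45 = 45.00

45.00


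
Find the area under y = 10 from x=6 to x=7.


The area under a constant function y = 10 is a rectangle.
Width = 7 - 6 = 1
Height = 10
Area = width * height
= 1 * 10
= 10

10


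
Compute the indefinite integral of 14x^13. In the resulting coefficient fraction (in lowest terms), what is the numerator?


Apply the power rule for integration:
integral of ax^n dx = a/(n+1) * x^(n+1) + C
integral of 14x^13 dx
= 14/14 * x^14 + C
= 1 * x^14 + C
The coefficient in lowest terms is 1 = 1/1, so its numerator is 1

1


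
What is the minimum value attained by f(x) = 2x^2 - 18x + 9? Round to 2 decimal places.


For a quadratic f(x) = ax^2 + bx + c with a > 0, the minimum is at the vertex.
Vertex x-coordinate: x = -b/(2a)
x = -(-18) / (2 * 2)
x = 18/4 = 9/2
Substitute back to find the minimum value:
f(9/2) = 2 * (9/2)^2 - 18 * (9/2) + 9
= 81/2 - 81 + 9
= -63/2 = -31.50

-31.50


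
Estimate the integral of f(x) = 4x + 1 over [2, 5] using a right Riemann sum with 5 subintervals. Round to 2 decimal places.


Right Riemann sum uses right endpoints of each subinterval.
Interval: [2, 5], n = 5
dx = (5 - 2) / 5 = 3/5
Right endpoints: [13/5, 16/5, 19/5, 22/5, 5]
f values: [57/5, 69/5, 81/5, 93/5, 21]
Sum = dx * (sum of f values)
= 3/5 * 81
= 243/5 = 48.60

48.60


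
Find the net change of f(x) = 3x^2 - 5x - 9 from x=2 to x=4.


Net change = f(b) - f(a)
f(x) = 3x^2 - 5x - 9
Compute f(4):
f(4) = 3 * 4^2 - 5 * 4 - 9
= 48 - 20 - 9
= 19
Compute f(2):
f(2) = 3 * 2^2 - 5 * 2 - 9
= 12 - 10 - 9
= -7
Net change = 19 - (-7) = 26

26


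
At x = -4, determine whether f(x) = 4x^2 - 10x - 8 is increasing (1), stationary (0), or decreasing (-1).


Compute f'(x) to determine behavior:
f'(x) = 8x - 10
f'(-4) = 8 * (-4) - 10
= -32 - 10
= -42
Since f'(-4) < 0, the function is decreasing (-1)

-1


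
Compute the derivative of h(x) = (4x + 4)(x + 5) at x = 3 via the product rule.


Let u(x) = 4x + 4 and v(x) = x + 5
u'(x) = 4
v'(x) = 1
Product rule: h'(x) = u'(x)*v(x) + u(x)*v'(x)
= 4 * (x + 5) + (4x + 4) * 1
At x = 3:
u(3) = 4 * 3 + 4 = 16
v(3) = 1 * 3 + 5 = 8
h'(3) = 4 * 8 + 16 * 1
= 32 + 16
= 48

48


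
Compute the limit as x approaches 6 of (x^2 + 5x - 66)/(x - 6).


Direct substitution gives 0/0, so we factor the numerator.
Factor: (x^2 + 5x - 66) = (x - 6)(x + 11)
Cancel the common factor (x - 6):
(x^2 + 5x - 66)/(x - 6) = (x + 11)
Now substitute x = 6:
= (6) - (-11) = 17

17


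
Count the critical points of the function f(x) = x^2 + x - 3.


Find where f'(x) = 0:
f'(x) = 2x + 1
Set f'(x) = 0:
2x + 1 = 0
x = -1 / 2 = -1/2
This is a linear equation in x, so there is exactly one solution.
Number of critical points: 1

1


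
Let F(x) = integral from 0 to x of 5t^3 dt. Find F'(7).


By the Fundamental Theorem of Calculus (Part 1):
If F(x) = integral from 0 to x of f(t) dt, then F'(x) = f(x)
Here f(t) = 5t^3
So F'(x) = 5x^3
Evaluate at x = 7:
F'(7) = 5 * 7^3
= 5 * 343
= 1715

1715


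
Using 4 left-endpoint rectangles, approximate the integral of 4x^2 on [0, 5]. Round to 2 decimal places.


Left Riemann sum uses left endpoints of each subinterval.
Interval: [0, 5], n = 4
dx = (5 - 0) / 4 = 5/4
Left endpoints: [0, 5/4, 5/2, 15/4]
f values: [0, 25/4, 25, 225/4]
Sum = dx * (sum of f values)
= 5/4 * 175/2
= 875/8 ≈ 109.38

109.38


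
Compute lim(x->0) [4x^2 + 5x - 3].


Since polynomials are continuous, we use direct substitution.
lim(x->0) of 4x^2 + 5x - 3
= 4 * 0^2 + 5 * 0 - 3
= 0 + 0 - 3
= -3

-3


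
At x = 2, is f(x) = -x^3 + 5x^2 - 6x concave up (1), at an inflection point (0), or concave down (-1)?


Concavity is determined by the sign of f''(x).
f(x) = -x^3 + 5x^2 - 6x
f'(x) = -3x^2 + 10x - 6
f''(x) = -6x + 10
f''(2) = -6 * 2 + 10
= -12 + 10
= -2
Since f''(2) < 0, the function is concave down (-1)

-1


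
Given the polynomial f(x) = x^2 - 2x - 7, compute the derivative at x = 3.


Differentiate term by term using power and sum rules:
f(x) = x^2 - 2x - 7
f'(x) = 2x - 2
Substitute x = 3:
f'(3) = 2 * 3 - 2
= 6 - 2
= 4

4


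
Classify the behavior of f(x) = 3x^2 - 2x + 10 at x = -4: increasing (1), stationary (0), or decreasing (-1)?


Compute f'(x) to determine behavior:
f'(x) = 6x - 2
f'(-4) = 6 * (-4) - 2
= -24 - 2
= -26
Since f'(-4) < 0, the function is decreasing (-1)

-1


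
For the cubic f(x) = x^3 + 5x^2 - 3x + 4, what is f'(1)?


Differentiate f(x) = x^3 + 5x^2 - 3x + 4 term by term:
f'(x) = 3x^2 + 10x - 3
Substitute x = 1:
f'(1) = 3 * 1^2 + 10 * 1 - 3
= 3 + 10 - 3
= 10

10


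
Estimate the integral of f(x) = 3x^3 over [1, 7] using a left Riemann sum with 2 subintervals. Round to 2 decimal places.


Left Riemann sum uses left endpoints of each subinterval.
Interval: [1, 7], n = 2
dx = (7 - 1) / 2 = 3
Left endpoints: [1, 4]
f values: [3, 192]
Sum = dx * (sum of f values)
= 3 * 195
= 585 = 585.00

585.00


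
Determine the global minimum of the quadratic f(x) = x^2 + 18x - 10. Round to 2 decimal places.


For a quadratic f(x) = ax^2 + bx + c with a > 0, the minimum is at the vertex.
Vertex x-coordinate: x = -b/(2a)
x = -(18) / (2 * 1)
x = -18/2 = -9
Substitute back to find the minimum value:
f(-9) = 1 * (-9)^2 + 18 * (-9) - 10
= 81 - 162 - 10
= -91 = -91.00

-91.00


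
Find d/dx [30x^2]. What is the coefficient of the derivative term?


We apply the power rule: d/dx [ax^n] = a*n * x^(n-1)
d/dx [30x^2]
= 30 * 2 * x^(2-1)
= 60x
The coefficient is 60

60


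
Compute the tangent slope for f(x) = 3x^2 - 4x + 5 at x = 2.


The slope of the tangent line equals f'(x) at the point.
f(x) = 3x^2 - 4x + 5
f'(x) = 6x - 4
At x = 2:
f'(2) = 6 * 2 - 4
= 12 - 4
= 8

8


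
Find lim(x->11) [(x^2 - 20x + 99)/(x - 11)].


Direct substitution gives 0/0, so we factor the numerator.
Factor: (x^2 - 20x + 99) = (x - 11)(x - 9)
Cancel the common factor (x - 11):
(x^2 - 20x + 99)/(x - 11) = (x - 9)
Now substitute x = 11:
= (11) - (9) = 2

2


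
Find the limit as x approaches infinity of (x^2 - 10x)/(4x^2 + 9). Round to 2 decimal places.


For limits at infinity with equal-degree polynomials,
we compare leading coefficients.
Numerator leading term: x^2
Denominator leading term: 4x^2
Divide both by x^2:
lim = (1 - 10/x) / (4 + 9/x^2)
As x -> infinity, the 1/x and 1/x^2 terms vanish:
= 1/4 = 0.25

0.25


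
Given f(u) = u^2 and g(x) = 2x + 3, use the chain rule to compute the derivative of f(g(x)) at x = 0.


Using the chain rule: (f(g(x)))' = f'(g(x)) * g'(x)
First, find g(0):
g(0) = 2 * 0 + 3 = 3
Next, f'(u) = 2u
And g'(x) = 2
So f'(g(0)) * g'(0)
= 2 * 3 * 2
= 12

12


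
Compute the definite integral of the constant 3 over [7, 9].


The integral of a constant k over [a, b] equals k * (b - a).
integral from 7 to 9 of 3 dx
= 3 * (9 - 7)
= 3 * 2
= 6

6


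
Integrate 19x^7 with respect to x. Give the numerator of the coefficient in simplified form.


Apply the power rule for integration:
integral of ax^n dx = a/(n+1) * x^(n+1) + C
integral of 19x^7 dx
= 19/8 * x^8 + C
The coefficient in lowest terms is 19/8, and its numerator is 19

19


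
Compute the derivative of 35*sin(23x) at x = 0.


Apply the chain rule to differentiate 35*sin(23x):
d/dx [35*sin(23x)]
= 35 * cos(23x) * d/dx(23x)
= 35 * 23 * cos(23x)
= 805 * cos(23x)
Evaluate at x = 0:
= 805 * cos(0)
= 805 * 1
= 805

805


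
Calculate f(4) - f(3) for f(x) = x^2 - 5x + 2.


Net change = f(b) - f(a)
f(x) = x^2 - 5x + 2
Compute f(4):
f(4) = 1 * 4^2 - 5 * 4 + 2
= 16 - 20 + 2
= -2
Compute f(3):
f(3) = 1 * 3^2 - 5 * 3 + 2
= 9 - 15 + 2
= -4
Net change = -2 - (-4) = 2

2


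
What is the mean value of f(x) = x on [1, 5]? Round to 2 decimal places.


Average value = 1/(b-a) * integral from a to b of f(x) dx
First compute the integral of x:
F(x) = (1/2)x^2
F(5) = 1/2 * 25 + 0 * 5 = 25/2
F(1) = 1/2 * 1 + 0 * 1 = 1/2
Integral = 25/2 - 1/2 = 12
Average = 12 / (5 - 1) = 12 / 4
= 3 = 3.00

3.00


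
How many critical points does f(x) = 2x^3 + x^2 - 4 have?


Find where f'(x) = 0:
f(x) = 2x^3 + x^2 - 4
f'(x) = 6x^2 + 2x
This is a quadratic in x. Use the discriminant to count real roots.
Discriminant = (2)^2 - 4 * 6 * 0
= 4 - 0
= 4
Since discriminant > 0, f'(x) = 0 has 2 real solutions.
Number of critical points: 2

2


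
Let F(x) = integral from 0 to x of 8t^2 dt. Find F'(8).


By the Fundamental Theorem of Calculus (Part 1):
If F(x) = integral from 0 to x of f(t) dt, then F'(x) = f(x)
Here f(t) = 8t^2
So F'(x) = 8x^2
Evaluate at x = 8:
F'(8) = 8 * 8^2
= 8 * 64
= 512

512


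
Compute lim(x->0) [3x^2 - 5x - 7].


Since polynomials are continuous, we use direct substitution.
lim(x->0) of 3x^2 - 5x - 7
= 3 * 0^2 - 5 * 0 - 7
= 0 + 0 - 7
= -7

-7


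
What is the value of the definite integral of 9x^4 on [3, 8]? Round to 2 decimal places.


Find the antiderivative of 9x^4:
F(x) = 9/5 * x^5
Apply the Fundamental Theorem of Calculus:
F(8) - F(3)
= 9/5 * 8^5 - 9/5 * 3^5
= 9/5 * (32768 - 243)
= 9/5 * 32525
= 58545 = 58545.00

58545.00


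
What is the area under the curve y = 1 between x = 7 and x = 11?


The area under a constant function y = 1 is a rectangle.
Width = 11 - 7 = 4
Height = 1
Area = width * height
= 4 * 1
= 4

4


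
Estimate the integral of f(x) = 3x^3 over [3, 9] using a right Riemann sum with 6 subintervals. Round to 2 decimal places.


Right Riemann sum uses right endpoints of each subinterval.
Interval: [3, 9], n = 6
dx = (9 - 3) / 6 = 1
Right endpoints: [4, 5, 6, 7, 8, 9]
f values: [192, 375, 648, 1029, 1536, 2187]
Sum = dx * (sum of f values)
= 1 * 5967
= 5967 = 5967.00

5967.00


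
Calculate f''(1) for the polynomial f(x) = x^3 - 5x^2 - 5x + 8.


First derivative:
f'(x) = 3x^2 - 10x - 5
Second derivative:
f''(x) = 6x - 10
Substitute x = 1:
f''(1) = 6 * 1 - 10
= 6 - 10
= -4

-4


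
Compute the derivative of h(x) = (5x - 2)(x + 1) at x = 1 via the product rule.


Let u(x) = 5x - 2 and v(x) = x + 1
u'(x) = 5
v'(x) = 1
Product rule: h'(x) = u'(x)*v(x) + u(x)*v'(x)
= 5 * (x + 1) + (5x - 2) * 1
At x = 1:
u(1) = 5 * 1 - 2 = 3
v(1) = 1 * 1 + 1 = 2
h'(1) = 5 * 2 + 3 * 1
= 10 + 3
= 13

13


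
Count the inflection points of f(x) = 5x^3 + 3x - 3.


Inflection points occur where f''(x) = 0 and concavity changes.
f(x) = 5x^3 + 3x - 3
f'(x) = 15x^2 + 3
f''(x) = 30x
Set f''(x) = 0:
30x = 0
x = 0 / 30 = 0
Since f''(x) is linear (degree 1), it changes sign at this point.
Therefore there is exactly 1 inflection point.

1


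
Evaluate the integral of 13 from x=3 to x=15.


The integral of a constant k over [a, b] equals k * (b - a).
integral from 3 to 15 of 13 dx
= 13 * (15 - 3)
= 13 * 12
= 156

156


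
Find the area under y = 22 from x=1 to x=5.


The area under a constant function y = 22 is a rectangle.
Width = 5 - 1 = 4
Height = 22
Area = width * height
= 4 * 22
= 88

88


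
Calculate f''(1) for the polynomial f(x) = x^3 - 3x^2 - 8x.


First derivative:
f'(x) = 3x^2 - 6x - 8
Second derivative:
f''(x) = 6x - 6
Substitute x = 1:
f''(1) = 6 * 1 - 6
= 6 - 6
= 0

0


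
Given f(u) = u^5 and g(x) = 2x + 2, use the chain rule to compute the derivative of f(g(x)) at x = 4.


Using the chain rule: (f(g(x)))' = f'(g(x)) * g'(x)
First, find g(4):
g(4) = 2 * 4 + 2 = 10
Next, f'(u) = 5u^4
And g'(x) = 2
So f'(g(4)) * g'(4)
= 5 * 10^4 * 2
= 5 * 10000 * 2
= 100000

100000


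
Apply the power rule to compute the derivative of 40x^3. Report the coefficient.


We apply the power rule: d/dx [ax^n] = a*n * x^(n-1)
d/dx [40x^3]
= 40 * 3 * x^(3-1)
= 120x^2
The coefficient is 120

120


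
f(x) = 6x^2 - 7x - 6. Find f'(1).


Differentiate term by term using power and sum rules:
f(x) = 6x^2 - 7x - 6
f'(x) = 12x - 7
Substitute x = 1:
f'(1) = 12 * 1 - 7
= 12 - 7
= 5

5


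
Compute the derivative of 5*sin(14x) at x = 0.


Apply the chain rule to differentiate 5*sin(14x):
d/dx [5*sin(14x)]
= 5 * cos(14x) * d/dx(14x)
= 5 * 14 * cos(14x)
= 70 * cos(14x)
Evaluate at x = 0:
= 70 * cos(0)
= 70 * 1
= 70

70


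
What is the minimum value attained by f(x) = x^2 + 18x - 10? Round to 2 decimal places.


For a quadratic f(x) = ax^2 + bx + c with a > 0, the minimum is at the vertex.
Vertex x-coordinate: x = -b/(2a)
x = -(18) / (2 * 1)
x = -18/2 = -9
Substitute back to find the minimum value:
f(-9) = 1 * (-9)^2 + 18 * (-9) - 10
= 81 - 162 - 10
= -91 = -91.00

-91.00


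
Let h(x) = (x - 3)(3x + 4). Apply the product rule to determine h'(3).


Let u(x) = x - 3 and v(x) = 3x + 4
u'(x) = 1
v'(x) = 3
Product rule: h'(x) = u'(x)*v(x) + u(x)*v'(x)
= 1 * (3x + 4) + (x - 3) * 3
At x = 3:
u(3) = 1 * 3 - 3 = 0
v(3) = 3 * 3 + 4 = 13
h'(3) = 1 * 13 + 0 * 3
= 13 + 0
= 13

13


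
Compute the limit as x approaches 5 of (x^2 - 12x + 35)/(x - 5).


Direct substitution gives 0/0, so we factor the numerator.
Factor: (x^2 - 12x + 35) = (x - 5)(x - 7)
Cancel the common factor (x - 5):
(x^2 - 12x + 35)/(x - 5) = (x - 7)
Now substitute x = 5:
= (5) - (7) = -2

-2


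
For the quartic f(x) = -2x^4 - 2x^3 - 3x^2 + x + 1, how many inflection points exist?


Inflection points occur where f''(x) = 0 and concavity changes.
f(x) = -2x^4 - 2x^3 - 3x^2 + x + 1
f'(x) = -8x^3 - 6x^2 - 6x + 1
f''(x) = -24x^2 - 12x - 6
This is a quadratic in x. Use the discriminant to count real roots.
Discriminant = (-12)^2 - 4 * (-24) * (-6)
= 144 - 576
= -432
Since discriminant < 0, f''(x) = 0 has no real solutions.
Number of inflection points: 0

0


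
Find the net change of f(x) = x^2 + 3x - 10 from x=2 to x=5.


Net change = f(b) - f(a)
f(x) = x^2 + 3x - 10
Compute f(5):
f(5) = 1 * 5^2 + 3 * 5 - 10
= 25 + 15 - 10
= 30
Compute f(2):
f(2) = 1 * 2^2 + 3 * 2 - 10
= 4 + 6 - 10
= 0
Net change = 30 - 0 = 30

30


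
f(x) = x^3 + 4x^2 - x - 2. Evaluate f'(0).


Differentiate f(x) = x^3 + 4x^2 - x - 2 term by term:
f'(x) = 3x^2 + 8x - 1
Substitute x = 0:
f'(0) = 3 * 0^2 + 8 * 0 - 1
= 0 + 0 - 1
= -1

-1


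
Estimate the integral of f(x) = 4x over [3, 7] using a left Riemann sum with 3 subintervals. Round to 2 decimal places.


Left Riemann sum uses left endpoints of each subinterval.
Interval: [3, 7], n = 3
dx = (7 - 3) / 3 = 4/3
Left endpoints: [3, 13/3, 17/3]
f values: [12, 52/3, 68/3]
Sum = dx * (sum of f values)
= 4/3 * 52
= 208/3 ≈ 69.33

69.33


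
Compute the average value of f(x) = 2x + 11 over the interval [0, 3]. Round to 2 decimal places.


Average value = 1/(b-a) * integral from a to b of f(x) dx
First compute the integral of 2x + 11:
F(x) = x^2 + 11x
F(3) = 1 * 9 + 11 * 3 = 42
F(0) = 1 * 0 + 11 * 0 = 0
Integral = 42 - 0 = 42
Average = 42 / (3 - 0) = 42 / 3
= 14 = 14.00

14.00


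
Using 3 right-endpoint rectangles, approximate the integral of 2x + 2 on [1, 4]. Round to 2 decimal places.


Right Riemann sum uses right endpoints of each subinterval.
Interval: [1, 4], n = 3
dx = (4 - 1) / 3 = 1
Right endpoints: [2, 3, 4]
f values: [6, 8, 10]
Sum = dx * (sum of f values)
= 1 * 24
= 24 = 24.00

24.00


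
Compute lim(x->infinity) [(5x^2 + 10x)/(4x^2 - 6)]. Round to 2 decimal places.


For limits at infinity with equal-degree polynomials,
we compare leading coefficients.
Numerator leading term: 5x^2
Denominator leading term: 4x^2
Divide both by x^2:
lim = (5 + 10/x) / (4 - 6/x^2)
As x -> infinity, the 1/x and 1/x^2 terms vanish:
= 5/4 = 1.25

1.25


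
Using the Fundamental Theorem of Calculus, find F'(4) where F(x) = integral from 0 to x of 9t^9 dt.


By the Fundamental Theorem of Calculus (Part 1):
If F(x) = integral from 0 to x of f(t) dt, then F'(x) = f(x)
Here f(t) = 9t^9
So F'(x) = 9x^9
Evaluate at x = 4:
F'(4) = 9 * 4^9
= 9 * 262144
= 2359296

2359296


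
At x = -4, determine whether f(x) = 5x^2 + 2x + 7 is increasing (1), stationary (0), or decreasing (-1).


Compute f'(x) to determine behavior:
f'(x) = 10x + 2
f'(-4) = 10 * (-4) + 2
= -40 + 2
= -38
Since f'(-4) < 0, the function is decreasing (-1)

-1


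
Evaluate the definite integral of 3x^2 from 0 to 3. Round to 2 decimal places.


Find the antiderivative of 3x^2:
F(x) = 3/3 * x^3
Apply the Fundamental Theorem of Calculus:
F(3) - F(0)
= 3/3 * 3^3 - 3/3 * 0^3
= 3/3 * (27 - 0)
= 3/3 * 27
= 27 = 27.00

27.00


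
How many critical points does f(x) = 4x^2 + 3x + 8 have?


Find where f'(x) = 0:
f'(x) = 8x + 3
Set f'(x) = 0:
8x + 3 = 0
x = -3 / 8 = -3/8
This is a linear equation in x, so there is exactly one solution.
Number of critical points: 1

1


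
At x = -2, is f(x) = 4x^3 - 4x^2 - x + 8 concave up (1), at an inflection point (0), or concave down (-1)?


Concavity is determined by the sign of f''(x).
f(x) = 4x^3 - 4x^2 - x + 8
f'(x) = 12x^2 - 8x - 1
f''(x) = 24x - 8
f''(-2) = 24 * (-2) - 8
= -48 - 8
= -56
Since f''(-2) < 0, the function is concave down (-1)

-1


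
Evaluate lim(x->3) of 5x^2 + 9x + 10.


Since polynomials are continuous, we use direct substitution.
lim(x->3) of 5x^2 + 9x + 10
= 5 * 3^2 + 9 * 3 + 10
= 45 + 27 + 10
= 82

82


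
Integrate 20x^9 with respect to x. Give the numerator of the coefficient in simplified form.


Apply the power rule for integration:
integral of ax^n dx = a/(n+1) * x^(n+1) + C
integral of 20x^9 dx
= 20/10 * x^10 + C
= 2 * x^10 + C
The coefficient in lowest terms is 2 = 2/1, so its numerator is 2

2


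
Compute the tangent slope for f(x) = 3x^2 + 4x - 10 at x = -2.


The slope of the tangent line equals f'(x) at the point.
f(x) = 3x^2 + 4x - 10
f'(x) = 6x + 4
At x = -2:
f'(-2) = 6 * (-2) + 4
= -12 + 4
= -8

-8


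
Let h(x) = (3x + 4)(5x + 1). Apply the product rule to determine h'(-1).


Let u(x) = 3x + 4 and v(x) = 5x + 1
u'(x) = 3
v'(x) = 5
Product rule: h'(x) = u'(x)*v(x) + u(x)*v'(x)
= 3 * (5x + 1) + (3x + 4) * 5
At x = -1:
u(-1) = 3 * (-1) + 4 = 1
v(-1) = 5 * (-1) + 1 = -4
h'(-1) = 3 * (-4) + 1 * 5
= -12 + 5
= -7

-7


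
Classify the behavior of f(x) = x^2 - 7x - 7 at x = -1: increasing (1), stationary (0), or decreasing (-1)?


Compute f'(x) to determine behavior:
f'(x) = 2x - 7
f'(-1) = 2 * (-1) - 7
= -2 - 7
= -9
Since f'(-1) < 0, the function is decreasing (-1)

-1


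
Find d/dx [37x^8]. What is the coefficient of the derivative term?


We apply the power rule: d/dx [ax^n] = a*n * x^(n-1)
d/dx [37x^8]
= 37 * 8 * x^(8-1)
= 296x^7
The coefficient is 296

296


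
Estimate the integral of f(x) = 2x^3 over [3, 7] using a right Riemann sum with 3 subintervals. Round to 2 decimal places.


Right Riemann sum uses right endpoints of each subinterval.
Interval: [3, 7], n = 3
dx = (7 - 3) / 3 = 4/3
Right endpoints: [13/3, 17/3, 7]
f values: [4394/27, 9826/27, 686]
Sum = dx * (sum of f values)
= 4/3 * 3638/3
= 14552/9 ≈ 1616.89

1616.89


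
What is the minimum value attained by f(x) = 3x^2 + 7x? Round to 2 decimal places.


For a quadratic f(x) = ax^2 + bx + c with a > 0, the minimum is at the vertex.
Vertex x-coordinate: x = -b/(2a)
x = -(7) / (2 * 3)
x = -7/6
Substitute back to find the minimum value:
f(-7/6) = 3 * (-7/6)^2 + 7 * (-7/6) + 0
= 49/12 - 49/6 + 0
= -49/12 ≈ -4.08

-4.08


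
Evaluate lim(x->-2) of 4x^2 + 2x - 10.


Since polynomials are continuous, we use direct substitution.
lim(x->-2) of 4x^2 + 2x - 10
= 4 * (-2)^2 + 2 * (-2) - 10
= 16 - 4 - 10
= 2

2


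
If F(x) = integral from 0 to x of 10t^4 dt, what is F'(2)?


By the Fundamental Theorem of Calculus (Part 1):
If F(x) = integral from 0 to x of f(t) dt, then F'(x) = f(x)
Here f(t) = 10t^4
So F'(x) = 10x^4
Evaluate at x = 2:
F'(2) = 10 * 2^4
= 10 * 16
= 160

160


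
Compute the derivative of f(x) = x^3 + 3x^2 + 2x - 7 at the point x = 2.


Differentiate f(x) = x^3 + 3x^2 + 2x - 7 term by term:
f'(x) = 3x^2 + 6x + 2
Substitute x = 2:
f'(2) = 3 * 2^2 + 6 * 2 + 2
= 12 + 12 + 2
= 26

26


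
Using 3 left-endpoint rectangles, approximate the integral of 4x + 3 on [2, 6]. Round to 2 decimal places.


Left Riemann sum uses left endpoints of each subinterval.
Interval: [2, 6], n = 3
dx = (6 - 2) / 3 = 4/3
Left endpoints: [2, 10/3, 14/3]
f values: [11, 49/3, 65/3]
Sum = dx * (sum of f values)
= 4/3 * 49
= 196/3 ≈ 65.33

65.33


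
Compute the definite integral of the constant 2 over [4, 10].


The integral of a constant k over [a, b] equals k * (b - a).
integral from 4 to 10 of 2 dx
= 2 * (10 - 4)
= 2 * 6
= 12

12


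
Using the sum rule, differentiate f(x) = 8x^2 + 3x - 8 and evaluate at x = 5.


Differentiate term by term using power and sum rules:
f(x) = 8x^2 + 3x - 8
f'(x) = 16x + 3
Substitute x = 5:
f'(5) = 16 * 5 + 3
= 80 + 3
= 83

83


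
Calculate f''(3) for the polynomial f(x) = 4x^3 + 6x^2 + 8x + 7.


First derivative:
f'(x) = 12x^2 + 12x + 8
Second derivative:
f''(x) = 24x + 12
Substitute x = 3:
f''(3) = 24 * 3 + 12
= 72 + 12
= 84

84


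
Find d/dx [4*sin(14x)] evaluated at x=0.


Apply the chain rule to differentiate 4*sin(14x):
d/dx [4*sin(14x)]
= 4 * cos(14x) * d/dx(14x)
= 4 * 14 * cos(14x)
= 56 * cos(14x)
Evaluate at x = 0:
= 56 * cos(0)
= 56 * 1
= 56

56


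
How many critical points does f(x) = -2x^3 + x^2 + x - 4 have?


Find where f'(x) = 0:
f(x) = -2x^3 + x^2 + x - 4
f'(x) = -6x^2 + 2x + 1
This is a quadratic in x. Use the discriminant to count real roots.
Discriminant = (2)^2 - 4 * (-6) * 1
= 4 - (-24)
= 28
Since discriminant > 0, f'(x) = 0 has 2 real solutions.
Number of critical points: 2

2


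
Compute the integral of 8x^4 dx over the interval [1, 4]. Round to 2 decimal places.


Find the antiderivative of 8x^4:
F(x) = 8/5 * x^5
Apply the Fundamental Theorem of Calculus:
F(4) - F(1)
= 8/5 * 4^5 - 8/5 * 1^5
= 8/5 * (1024 - 1)
= 8/5 * 1023
= 8184/5 = 1636.80

1636.80


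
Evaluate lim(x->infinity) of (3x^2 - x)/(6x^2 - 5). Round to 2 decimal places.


For limits at infinity with equal-degree polynomials,
we compare leading coefficients.
Numerator leading term: 3x^2
Denominator leading term: 6x^2
Divide both by x^2:
lim = (3 - 1/x) / (6 - 5/x^2)
As x -> infinity, the 1/x and 1/x^2 terms vanish:
= 3/6 = 1/2 = 0.50

0.50


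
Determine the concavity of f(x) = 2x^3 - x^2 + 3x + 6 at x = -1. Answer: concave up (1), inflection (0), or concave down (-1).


Concavity is determined by the sign of f''(x).
f(x) = 2x^3 - x^2 + 3x + 6
f'(x) = 6x^2 - 2x + 3
f''(x) = 12x - 2
f''(-1) = 12 * (-1) - 2
= -12 - 2
= -14
Since f''(-1) < 0, the function is concave down (-1)

-1


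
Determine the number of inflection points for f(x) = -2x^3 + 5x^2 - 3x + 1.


Inflection points occur where f''(x) = 0 and concavity changes.
f(x) = -2x^3 + 5x^2 - 3x + 1
f'(x) = -6x^2 + 10x - 3
f''(x) = -12x + 10
Set f''(x) = 0:
-12x + 10 = 0
x = -10 / (-12) = 5/6
Since f''(x) is linear (degree 1), it changes sign at this point.
Therefore there is exactly 1 inflection point.

1


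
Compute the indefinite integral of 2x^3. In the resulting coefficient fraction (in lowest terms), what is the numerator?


Apply the power rule for integration:
integral of ax^n dx = a/(n+1) * x^(n+1) + C
integral of 2x^3 dx
= 2/4 * x^4 + C
= 1/2 * x^4 + C
The coefficient in lowest terms is 1/2, and its numerator is 1

1


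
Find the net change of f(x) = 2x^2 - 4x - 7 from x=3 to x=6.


Net change = f(b) - f(a)
f(x) = 2x^2 - 4x - 7
Compute f(6):
f(6) = 2 * 6^2 - 4 * 6 - 7
= 72 - 24 - 7
= 41
Compute f(3):
f(3) = 2 * 3^2 - 4 * 3 - 7
= 18 - 12 - 7
= -1
Net change = 41 - (-1) = 42

42


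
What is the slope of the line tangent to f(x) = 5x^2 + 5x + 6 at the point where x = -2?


The slope of the tangent line equals f'(x) at the point.
f(x) = 5x^2 + 5x + 6
f'(x) = 10x + 5
At x = -2:
f'(-2) = 10 * (-2) + 5
= -20 + 5
= -15

-15


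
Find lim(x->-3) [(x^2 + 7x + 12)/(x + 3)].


Direct substitution gives 0/0, so we factor the numerator.
Factor: (x^2 + 7x + 12) = (x + 3)(x + 4)
Cancel the common factor (x + 3):
(x^2 + 7x + 12)/(x + 3) = (x + 4)
Now substitute x = -3:
= (-3) - (-4) = 1

1


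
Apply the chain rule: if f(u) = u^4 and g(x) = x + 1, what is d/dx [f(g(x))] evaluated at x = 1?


Using the chain rule: (f(g(x)))' = f'(g(x)) * g'(x)
First, find g(1):
g(1) = 1 * 1 + 1 = 2
Next, f'(u) = 4u^3
And g'(x) = 1
So f'(g(1)) * g'(1)
= 4 * 2^3 * 1
= 4 * 8 * 1
= 32

32


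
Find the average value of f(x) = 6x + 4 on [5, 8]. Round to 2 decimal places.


Average value = 1/(b-a) * integral from a to b of f(x) dx
First compute the integral of 6x + 4:
F(x) = 3x^2 + 4x
F(8) = 3 * 64 + 4 * 8 = 224
F(5) = 3 * 25 + 4 * 5 = 95
Integral = 224 - 95 = 129
Average = 129 / (8 - 5) = 129 / 3
= 43 = 43.00

43.00


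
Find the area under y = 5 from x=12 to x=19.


The area under a constant function y = 5 is a rectangle.
Width = 19 - 12 = 7
Height = 5
Area = width * height
= 7 * 5
= 35

35


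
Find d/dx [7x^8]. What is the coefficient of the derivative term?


We apply the power rule: d/dx [ax^n] = a*n * x^(n-1)
d/dx [7x^8]
= 7 * 8 * x^(8-1)
= 56x^7
The coefficient is 56

56


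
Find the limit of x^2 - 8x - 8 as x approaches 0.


Since polynomials are continuous, we use direct substitution.
lim(x->0) of x^2 - 8x - 8
= 1 * 0^2 - 8 * 0 - 8
= 0 + 0 - 8
= -8

-8


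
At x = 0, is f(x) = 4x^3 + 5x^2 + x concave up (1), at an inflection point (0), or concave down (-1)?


Concavity is determined by the sign of f''(x).
f(x) = 4x^3 + 5x^2 + x
f'(x) = 12x^2 + 10x + 1
f''(x) = 24x + 10
f''(0) = 24 * 0 + 10
= 0 + 10
= 10
Since f''(0) > 0, the function is concave up (1)

1


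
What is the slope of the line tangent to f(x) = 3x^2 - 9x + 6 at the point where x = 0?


The slope of the tangent line equals f'(x) at the point.
f(x) = 3x^2 - 9x + 6
f'(x) = 6x - 9
At x = 0:
f'(0) = 6 * 0 - 9
= 0 - 9
= -9

-9


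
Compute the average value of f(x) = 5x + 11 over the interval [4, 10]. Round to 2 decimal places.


Average value = 1/(b-a) * integral from a to b of f(x) dx
First compute the integral of 5x + 11:
F(x) = (5/2)x^2 + 11x
F(10) = 5/2 * 100 + 11 * 10 = 360
F(4) = 5/2 * 16 + 11 * 4 = 84
Integral = 360 - 84 = 276
Average = 276 / (10 - 4) = 276 / 6
= 46 = 46.00

46.00


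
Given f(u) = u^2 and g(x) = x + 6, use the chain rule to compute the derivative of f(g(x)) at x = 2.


Using the chain rule: (f(g(x)))' = f'(g(x)) * g'(x)
First, find g(2):
g(2) = 1 * 2 + 6 = 8
Next, f'(u) = 2u
And g'(x) = 1
So f'(g(2)) * g'(2)
= 2 * 8 * 1
= 16

16


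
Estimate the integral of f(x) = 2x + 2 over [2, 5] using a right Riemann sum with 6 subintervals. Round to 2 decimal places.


Right Riemann sum uses right endpoints of each subinterval.
Interval: [2, 5], n = 6
dx = (5 - 2) / 6 = 1/2
Right endpoints: [5/2, 3, 7/2, 4, 9/2, 5]
f values: [7, 8, 9, 10, 11, 12]
Sum = dx * (sum of f values)
= 1/2 * 57
= 57/2 = 28.50

28.50


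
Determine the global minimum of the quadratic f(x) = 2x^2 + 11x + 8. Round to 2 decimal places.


For a quadratic f(x) = ax^2 + bx + c with a > 0, the minimum is at the vertex.
Vertex x-coordinate: x = -b/(2a)
x = -(11) / (2 * 2)
x = -11/4
Substitute back to find the minimum value:
f(-11/4) = 2 * (-11/4)^2 + 11 * (-11/4) + 8
= 121/8 - 121/4 + 8
= -57/8 ≈ -7.13

-7.13


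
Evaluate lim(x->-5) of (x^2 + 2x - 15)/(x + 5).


Direct substitution gives 0/0, so we factor the numerator.
Factor: (x^2 + 2x - 15) = (x + 5)(x - 3)
Cancel the common factor (x + 5):
(x^2 + 2x - 15)/(x + 5) = (x - 3)
Now substitute x = -5:
= (-5) - (3) = -8

-8


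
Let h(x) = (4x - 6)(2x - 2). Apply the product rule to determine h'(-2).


Let u(x) = 4x - 6 and v(x) = 2x - 2
u'(x) = 4
v'(x) = 2
Product rule: h'(x) = u'(x)*v(x) + u(x)*v'(x)
= 4 * (2x - 2) + (4x - 6) * 2
At x = -2:
u(-2) = 4 * (-2) - 6 = -14
v(-2) = 2 * (-2) - 2 = -6
h'(-2) = 4 * (-6) + (-14) * 2
= -24 - 28
= -52

-52


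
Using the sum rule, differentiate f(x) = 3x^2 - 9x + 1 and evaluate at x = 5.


Differentiate term by term using power and sum rules:
f(x) = 3x^2 - 9x + 1
f'(x) = 6x - 9
Substitute x = 5:
f'(5) = 6 * 5 - 9
= 30 - 9
= 21

21


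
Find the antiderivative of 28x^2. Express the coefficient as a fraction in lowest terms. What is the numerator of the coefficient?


Apply the power rule for integration:
integral of ax^n dx = a/(n+1) * x^(n+1) + C
integral of 28x^2 dx
= 28/3 * x^3 + C
The coefficient in lowest terms is 28/3, and its numerator is 28

28


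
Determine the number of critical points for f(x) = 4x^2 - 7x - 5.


Find where f'(x) = 0:
f'(x) = 8x - 7
Set f'(x) = 0:
8x - 7 = 0
x = 7 / 8 = 7/8
This is a linear equation in x, so there is exactly one solution.
Number of critical points: 1

1


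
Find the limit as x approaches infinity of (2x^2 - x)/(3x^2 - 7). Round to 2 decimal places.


For limits at infinity with equal-degree polynomials,
we compare leading coefficients.
Numerator leading term: 2x^2
Denominator leading term: 3x^2
Divide both by x^2:
lim = (2 - 1/x) / (3 - 7/x^2)
As x -> infinity, the 1/x and 1/x^2 terms vanish:
= 2/3 ≈ 0.67

0.67


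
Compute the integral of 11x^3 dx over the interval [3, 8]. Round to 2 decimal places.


Find the antiderivative of 11x^3:
F(x) = 11/4 * x^4
Apply the Fundamental Theorem of Calculus:
F(8) - F(3)
= 11/4 * 8^4 - 11/4 * 3^4
= 11/4 * (4096 - 81)
= 11/4 * 4015
= 44165/4 = 11041.25

11041.25


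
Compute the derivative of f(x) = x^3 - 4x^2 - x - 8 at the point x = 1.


Differentiate f(x) = x^3 - 4x^2 - x - 8 term by term:
f'(x) = 3x^2 - 8x - 1
Substitute x = 1:
f'(1) = 3 * 1^2 - 8 * 1 - 1
= 3 - 8 - 1
= -6

-6


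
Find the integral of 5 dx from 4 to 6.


The integral of a constant k over [a, b] equals k * (b - a).
integral from 4 to 6 of 5 dx
= 5 * (6 - 4)
= 5 * 2
= 10

10


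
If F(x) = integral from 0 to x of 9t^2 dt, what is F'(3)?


By the Fundamental Theorem of Calculus (Part 1):
If F(x) = integral from 0 to x of f(t) dt, then F'(x) = f(x)
Here f(t) = 9t^2
So F'(x) = 9x^2
Evaluate at x = 3:
F'(3) = 9 * 3^2
= 9 * 9
= 81

81


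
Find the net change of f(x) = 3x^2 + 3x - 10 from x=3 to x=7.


Net change = f(b) - f(a)
f(x) = 3x^2 + 3x - 10
Compute f(7):
f(7) = 3 * 7^2 + 3 * 7 - 10
= 147 + 21 - 10
= 158
Compute f(3):
f(3) = 3 * 3^2 + 3 * 3 - 10
= 27 + 9 - 10
= 26
Net change = 158 - 26 = 132

132


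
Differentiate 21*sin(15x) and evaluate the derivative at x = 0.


Apply the chain rule to differentiate 21*sin(15x):
d/dx [21*sin(15x)]
= 21 * cos(15x) * d/dx(15x)
= 21 * 15 * cos(15x)
= 315 * cos(15x)
Evaluate at x = 0:
= 315 * cos(0)
= 315 * 1
= 315

315


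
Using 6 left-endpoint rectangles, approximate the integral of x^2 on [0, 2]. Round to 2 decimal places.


Left Riemann sum uses left endpoints of each subinterval.
Interval: [0, 2], n = 6
dx = (2 - 0) / 6 = 1/3
Left endpoints: [0, 1/3, 2/3, 1, 4/3, 5/3]
f values: [0, 1/9, 4/9, 1, 16/9, 25/9]
Sum = dx * (sum of f values)
= 1/3 * 55/9
= 55/27 ≈ 2.04

2.04


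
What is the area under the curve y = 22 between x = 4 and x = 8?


The area under a constant function y = 22 is a rectangle.
Width = 8 - 4 = 4
Height = 22
Area = width * height
= 4 * 22
= 88

88
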